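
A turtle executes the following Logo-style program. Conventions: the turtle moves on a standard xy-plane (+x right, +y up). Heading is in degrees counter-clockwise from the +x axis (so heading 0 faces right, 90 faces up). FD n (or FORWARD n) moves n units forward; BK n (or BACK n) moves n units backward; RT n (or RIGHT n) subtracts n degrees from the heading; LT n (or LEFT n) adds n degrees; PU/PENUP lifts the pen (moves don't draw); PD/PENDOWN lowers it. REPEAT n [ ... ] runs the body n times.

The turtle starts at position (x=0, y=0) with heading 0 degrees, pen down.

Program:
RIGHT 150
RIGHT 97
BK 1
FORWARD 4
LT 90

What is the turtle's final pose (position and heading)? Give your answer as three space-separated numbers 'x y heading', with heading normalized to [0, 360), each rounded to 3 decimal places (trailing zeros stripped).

Answer: -1.172 2.762 203

Derivation:
Executing turtle program step by step:
Start: pos=(0,0), heading=0, pen down
RT 150: heading 0 -> 210
RT 97: heading 210 -> 113
BK 1: (0,0) -> (0.391,-0.921) [heading=113, draw]
FD 4: (0.391,-0.921) -> (-1.172,2.762) [heading=113, draw]
LT 90: heading 113 -> 203
Final: pos=(-1.172,2.762), heading=203, 2 segment(s) drawn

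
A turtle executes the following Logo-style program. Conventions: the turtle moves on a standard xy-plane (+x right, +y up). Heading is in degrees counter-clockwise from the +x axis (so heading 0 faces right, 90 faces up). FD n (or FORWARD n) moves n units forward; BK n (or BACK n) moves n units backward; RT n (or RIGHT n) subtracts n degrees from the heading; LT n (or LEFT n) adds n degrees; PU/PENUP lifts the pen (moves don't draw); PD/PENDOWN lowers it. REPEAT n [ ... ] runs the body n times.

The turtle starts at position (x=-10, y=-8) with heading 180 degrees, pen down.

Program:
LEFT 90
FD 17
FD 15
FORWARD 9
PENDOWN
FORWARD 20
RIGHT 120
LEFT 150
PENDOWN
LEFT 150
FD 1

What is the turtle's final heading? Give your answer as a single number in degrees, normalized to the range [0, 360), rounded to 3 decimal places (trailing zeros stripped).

Answer: 90

Derivation:
Executing turtle program step by step:
Start: pos=(-10,-8), heading=180, pen down
LT 90: heading 180 -> 270
FD 17: (-10,-8) -> (-10,-25) [heading=270, draw]
FD 15: (-10,-25) -> (-10,-40) [heading=270, draw]
FD 9: (-10,-40) -> (-10,-49) [heading=270, draw]
PD: pen down
FD 20: (-10,-49) -> (-10,-69) [heading=270, draw]
RT 120: heading 270 -> 150
LT 150: heading 150 -> 300
PD: pen down
LT 150: heading 300 -> 90
FD 1: (-10,-69) -> (-10,-68) [heading=90, draw]
Final: pos=(-10,-68), heading=90, 5 segment(s) drawn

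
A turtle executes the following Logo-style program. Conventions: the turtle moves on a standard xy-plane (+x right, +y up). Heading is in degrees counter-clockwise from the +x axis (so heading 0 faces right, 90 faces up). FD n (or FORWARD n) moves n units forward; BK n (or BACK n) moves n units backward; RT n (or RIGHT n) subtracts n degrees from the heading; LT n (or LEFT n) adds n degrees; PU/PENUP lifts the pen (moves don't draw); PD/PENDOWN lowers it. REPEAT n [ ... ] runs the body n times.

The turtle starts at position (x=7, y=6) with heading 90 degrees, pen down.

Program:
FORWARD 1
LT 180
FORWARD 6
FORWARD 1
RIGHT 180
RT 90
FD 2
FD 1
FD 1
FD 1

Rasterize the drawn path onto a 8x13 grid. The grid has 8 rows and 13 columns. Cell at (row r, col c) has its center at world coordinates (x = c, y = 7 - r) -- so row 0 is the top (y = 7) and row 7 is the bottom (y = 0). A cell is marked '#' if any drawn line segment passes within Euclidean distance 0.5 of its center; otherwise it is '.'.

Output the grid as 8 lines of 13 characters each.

Answer: .......#.....
.......#.....
.......#.....
.......#.....
.......#.....
.......#.....
.......#.....
.......######

Derivation:
Segment 0: (7,6) -> (7,7)
Segment 1: (7,7) -> (7,1)
Segment 2: (7,1) -> (7,0)
Segment 3: (7,0) -> (9,0)
Segment 4: (9,0) -> (10,0)
Segment 5: (10,0) -> (11,0)
Segment 6: (11,0) -> (12,0)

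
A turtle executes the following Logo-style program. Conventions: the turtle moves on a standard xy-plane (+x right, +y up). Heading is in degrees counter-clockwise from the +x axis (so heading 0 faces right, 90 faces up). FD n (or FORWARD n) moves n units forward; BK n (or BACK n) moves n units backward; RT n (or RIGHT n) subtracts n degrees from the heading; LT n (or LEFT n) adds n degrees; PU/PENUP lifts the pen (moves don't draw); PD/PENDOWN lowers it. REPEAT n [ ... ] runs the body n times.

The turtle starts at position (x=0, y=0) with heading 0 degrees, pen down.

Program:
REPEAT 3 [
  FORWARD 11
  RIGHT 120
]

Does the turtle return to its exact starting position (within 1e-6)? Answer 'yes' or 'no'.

Answer: yes

Derivation:
Executing turtle program step by step:
Start: pos=(0,0), heading=0, pen down
REPEAT 3 [
  -- iteration 1/3 --
  FD 11: (0,0) -> (11,0) [heading=0, draw]
  RT 120: heading 0 -> 240
  -- iteration 2/3 --
  FD 11: (11,0) -> (5.5,-9.526) [heading=240, draw]
  RT 120: heading 240 -> 120
  -- iteration 3/3 --
  FD 11: (5.5,-9.526) -> (0,0) [heading=120, draw]
  RT 120: heading 120 -> 0
]
Final: pos=(0,0), heading=0, 3 segment(s) drawn

Start position: (0, 0)
Final position: (0, 0)
Distance = 0; < 1e-6 -> CLOSED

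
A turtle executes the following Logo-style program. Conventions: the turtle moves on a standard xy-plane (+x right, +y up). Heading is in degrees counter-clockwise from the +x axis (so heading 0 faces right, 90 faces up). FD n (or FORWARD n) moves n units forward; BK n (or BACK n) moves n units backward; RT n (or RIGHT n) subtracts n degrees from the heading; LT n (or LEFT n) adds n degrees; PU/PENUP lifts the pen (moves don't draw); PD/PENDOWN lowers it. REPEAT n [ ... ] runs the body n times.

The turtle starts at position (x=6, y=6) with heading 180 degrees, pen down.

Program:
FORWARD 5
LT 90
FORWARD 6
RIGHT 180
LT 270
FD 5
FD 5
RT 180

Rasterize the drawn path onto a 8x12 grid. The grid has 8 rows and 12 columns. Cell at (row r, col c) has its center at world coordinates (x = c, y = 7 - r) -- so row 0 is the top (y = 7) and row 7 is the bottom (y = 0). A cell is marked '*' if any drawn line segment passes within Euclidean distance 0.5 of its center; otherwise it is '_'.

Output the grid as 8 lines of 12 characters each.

Answer: ____________
_******_____
_*__________
_*__________
_*__________
_*__________
_*__________
_***********

Derivation:
Segment 0: (6,6) -> (1,6)
Segment 1: (1,6) -> (1,0)
Segment 2: (1,0) -> (6,-0)
Segment 3: (6,-0) -> (11,-0)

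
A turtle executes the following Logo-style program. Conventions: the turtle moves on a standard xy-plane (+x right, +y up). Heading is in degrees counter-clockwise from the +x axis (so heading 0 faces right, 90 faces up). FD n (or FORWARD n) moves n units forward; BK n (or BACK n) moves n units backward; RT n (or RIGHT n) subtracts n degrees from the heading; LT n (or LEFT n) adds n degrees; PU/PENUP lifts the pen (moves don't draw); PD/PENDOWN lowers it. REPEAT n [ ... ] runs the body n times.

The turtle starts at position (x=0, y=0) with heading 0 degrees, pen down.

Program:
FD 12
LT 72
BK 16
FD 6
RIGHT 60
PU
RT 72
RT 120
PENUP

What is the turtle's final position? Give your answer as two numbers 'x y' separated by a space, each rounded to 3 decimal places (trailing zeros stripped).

Executing turtle program step by step:
Start: pos=(0,0), heading=0, pen down
FD 12: (0,0) -> (12,0) [heading=0, draw]
LT 72: heading 0 -> 72
BK 16: (12,0) -> (7.056,-15.217) [heading=72, draw]
FD 6: (7.056,-15.217) -> (8.91,-9.511) [heading=72, draw]
RT 60: heading 72 -> 12
PU: pen up
RT 72: heading 12 -> 300
RT 120: heading 300 -> 180
PU: pen up
Final: pos=(8.91,-9.511), heading=180, 3 segment(s) drawn

Answer: 8.91 -9.511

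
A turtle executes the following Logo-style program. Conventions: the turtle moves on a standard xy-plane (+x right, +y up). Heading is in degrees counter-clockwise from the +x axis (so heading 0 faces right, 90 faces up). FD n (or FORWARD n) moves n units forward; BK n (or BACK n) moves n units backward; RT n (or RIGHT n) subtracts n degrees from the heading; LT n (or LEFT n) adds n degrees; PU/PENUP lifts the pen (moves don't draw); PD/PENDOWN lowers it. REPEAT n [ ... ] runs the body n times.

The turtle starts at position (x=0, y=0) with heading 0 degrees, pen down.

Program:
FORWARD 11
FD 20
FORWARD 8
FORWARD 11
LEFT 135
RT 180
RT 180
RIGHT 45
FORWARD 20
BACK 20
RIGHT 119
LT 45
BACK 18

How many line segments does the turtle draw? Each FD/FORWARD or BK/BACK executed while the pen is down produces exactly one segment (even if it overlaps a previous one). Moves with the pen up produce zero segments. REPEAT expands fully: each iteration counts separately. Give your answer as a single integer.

Executing turtle program step by step:
Start: pos=(0,0), heading=0, pen down
FD 11: (0,0) -> (11,0) [heading=0, draw]
FD 20: (11,0) -> (31,0) [heading=0, draw]
FD 8: (31,0) -> (39,0) [heading=0, draw]
FD 11: (39,0) -> (50,0) [heading=0, draw]
LT 135: heading 0 -> 135
RT 180: heading 135 -> 315
RT 180: heading 315 -> 135
RT 45: heading 135 -> 90
FD 20: (50,0) -> (50,20) [heading=90, draw]
BK 20: (50,20) -> (50,0) [heading=90, draw]
RT 119: heading 90 -> 331
LT 45: heading 331 -> 16
BK 18: (50,0) -> (32.697,-4.961) [heading=16, draw]
Final: pos=(32.697,-4.961), heading=16, 7 segment(s) drawn
Segments drawn: 7

Answer: 7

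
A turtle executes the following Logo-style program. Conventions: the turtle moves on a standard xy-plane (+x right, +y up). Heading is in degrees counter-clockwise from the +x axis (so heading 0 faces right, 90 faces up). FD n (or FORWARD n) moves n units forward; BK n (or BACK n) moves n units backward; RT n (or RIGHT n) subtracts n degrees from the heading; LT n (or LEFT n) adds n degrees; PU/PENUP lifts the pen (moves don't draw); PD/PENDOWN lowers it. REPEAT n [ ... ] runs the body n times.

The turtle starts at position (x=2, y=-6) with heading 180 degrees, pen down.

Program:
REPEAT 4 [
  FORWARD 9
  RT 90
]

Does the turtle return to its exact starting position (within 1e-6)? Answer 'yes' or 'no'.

Answer: yes

Derivation:
Executing turtle program step by step:
Start: pos=(2,-6), heading=180, pen down
REPEAT 4 [
  -- iteration 1/4 --
  FD 9: (2,-6) -> (-7,-6) [heading=180, draw]
  RT 90: heading 180 -> 90
  -- iteration 2/4 --
  FD 9: (-7,-6) -> (-7,3) [heading=90, draw]
  RT 90: heading 90 -> 0
  -- iteration 3/4 --
  FD 9: (-7,3) -> (2,3) [heading=0, draw]
  RT 90: heading 0 -> 270
  -- iteration 4/4 --
  FD 9: (2,3) -> (2,-6) [heading=270, draw]
  RT 90: heading 270 -> 180
]
Final: pos=(2,-6), heading=180, 4 segment(s) drawn

Start position: (2, -6)
Final position: (2, -6)
Distance = 0; < 1e-6 -> CLOSED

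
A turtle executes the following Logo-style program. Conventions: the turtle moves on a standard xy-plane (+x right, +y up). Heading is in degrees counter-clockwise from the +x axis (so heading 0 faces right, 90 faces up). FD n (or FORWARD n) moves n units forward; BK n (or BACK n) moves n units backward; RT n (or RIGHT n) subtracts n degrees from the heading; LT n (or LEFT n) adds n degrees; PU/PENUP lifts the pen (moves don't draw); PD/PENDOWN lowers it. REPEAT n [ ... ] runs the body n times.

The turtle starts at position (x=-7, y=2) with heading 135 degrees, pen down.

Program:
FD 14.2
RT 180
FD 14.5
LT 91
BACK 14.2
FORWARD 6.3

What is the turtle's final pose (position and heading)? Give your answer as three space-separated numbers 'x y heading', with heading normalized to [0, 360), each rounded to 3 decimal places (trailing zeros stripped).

Executing turtle program step by step:
Start: pos=(-7,2), heading=135, pen down
FD 14.2: (-7,2) -> (-17.041,12.041) [heading=135, draw]
RT 180: heading 135 -> 315
FD 14.5: (-17.041,12.041) -> (-6.788,1.788) [heading=315, draw]
LT 91: heading 315 -> 46
BK 14.2: (-6.788,1.788) -> (-16.652,-8.427) [heading=46, draw]
FD 6.3: (-16.652,-8.427) -> (-12.276,-3.895) [heading=46, draw]
Final: pos=(-12.276,-3.895), heading=46, 4 segment(s) drawn

Answer: -12.276 -3.895 46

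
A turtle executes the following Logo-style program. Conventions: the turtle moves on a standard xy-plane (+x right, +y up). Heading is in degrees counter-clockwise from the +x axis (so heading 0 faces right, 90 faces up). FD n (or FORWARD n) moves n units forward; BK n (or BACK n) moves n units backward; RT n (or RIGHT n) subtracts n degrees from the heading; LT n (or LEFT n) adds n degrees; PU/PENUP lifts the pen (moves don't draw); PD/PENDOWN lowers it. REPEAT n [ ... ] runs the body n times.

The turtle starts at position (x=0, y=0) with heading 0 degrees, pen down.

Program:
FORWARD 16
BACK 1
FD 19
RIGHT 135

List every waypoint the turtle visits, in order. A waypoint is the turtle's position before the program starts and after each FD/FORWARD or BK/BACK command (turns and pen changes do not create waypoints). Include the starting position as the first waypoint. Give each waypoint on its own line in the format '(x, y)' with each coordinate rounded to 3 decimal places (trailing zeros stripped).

Executing turtle program step by step:
Start: pos=(0,0), heading=0, pen down
FD 16: (0,0) -> (16,0) [heading=0, draw]
BK 1: (16,0) -> (15,0) [heading=0, draw]
FD 19: (15,0) -> (34,0) [heading=0, draw]
RT 135: heading 0 -> 225
Final: pos=(34,0), heading=225, 3 segment(s) drawn
Waypoints (4 total):
(0, 0)
(16, 0)
(15, 0)
(34, 0)

Answer: (0, 0)
(16, 0)
(15, 0)
(34, 0)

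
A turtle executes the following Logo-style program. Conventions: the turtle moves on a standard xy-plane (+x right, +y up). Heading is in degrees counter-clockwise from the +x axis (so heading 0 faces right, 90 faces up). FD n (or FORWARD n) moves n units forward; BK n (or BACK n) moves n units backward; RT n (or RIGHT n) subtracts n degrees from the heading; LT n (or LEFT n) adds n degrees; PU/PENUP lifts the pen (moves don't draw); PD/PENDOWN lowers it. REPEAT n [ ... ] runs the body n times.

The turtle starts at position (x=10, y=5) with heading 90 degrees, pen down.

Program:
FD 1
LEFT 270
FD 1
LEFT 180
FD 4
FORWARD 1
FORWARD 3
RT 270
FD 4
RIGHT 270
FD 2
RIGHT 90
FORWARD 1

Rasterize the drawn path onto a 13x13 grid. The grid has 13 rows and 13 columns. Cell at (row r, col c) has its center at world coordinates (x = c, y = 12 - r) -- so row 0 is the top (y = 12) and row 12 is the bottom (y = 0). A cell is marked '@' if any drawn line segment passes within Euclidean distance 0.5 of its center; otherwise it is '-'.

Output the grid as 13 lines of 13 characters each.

Segment 0: (10,5) -> (10,6)
Segment 1: (10,6) -> (11,6)
Segment 2: (11,6) -> (7,6)
Segment 3: (7,6) -> (6,6)
Segment 4: (6,6) -> (3,6)
Segment 5: (3,6) -> (3,2)
Segment 6: (3,2) -> (5,2)
Segment 7: (5,2) -> (5,1)

Answer: -------------
-------------
-------------
-------------
-------------
-------------
---@@@@@@@@@-
---@------@--
---@---------
---@---------
---@@@-------
-----@-------
-------------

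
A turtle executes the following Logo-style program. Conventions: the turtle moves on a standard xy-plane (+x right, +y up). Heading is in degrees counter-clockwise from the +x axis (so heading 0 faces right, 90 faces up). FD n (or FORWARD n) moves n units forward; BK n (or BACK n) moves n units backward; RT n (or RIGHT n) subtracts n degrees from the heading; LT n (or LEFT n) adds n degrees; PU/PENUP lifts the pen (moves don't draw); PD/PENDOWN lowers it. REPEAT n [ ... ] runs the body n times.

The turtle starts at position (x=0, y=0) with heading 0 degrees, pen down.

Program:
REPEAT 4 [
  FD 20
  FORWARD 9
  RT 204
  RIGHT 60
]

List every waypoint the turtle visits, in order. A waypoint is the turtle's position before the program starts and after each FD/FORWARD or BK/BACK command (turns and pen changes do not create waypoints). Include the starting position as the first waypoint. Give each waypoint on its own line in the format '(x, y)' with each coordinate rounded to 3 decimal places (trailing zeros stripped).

Executing turtle program step by step:
Start: pos=(0,0), heading=0, pen down
REPEAT 4 [
  -- iteration 1/4 --
  FD 20: (0,0) -> (20,0) [heading=0, draw]
  FD 9: (20,0) -> (29,0) [heading=0, draw]
  RT 204: heading 0 -> 156
  RT 60: heading 156 -> 96
  -- iteration 2/4 --
  FD 20: (29,0) -> (26.909,19.89) [heading=96, draw]
  FD 9: (26.909,19.89) -> (25.969,28.841) [heading=96, draw]
  RT 204: heading 96 -> 252
  RT 60: heading 252 -> 192
  -- iteration 3/4 --
  FD 20: (25.969,28.841) -> (6.406,24.683) [heading=192, draw]
  FD 9: (6.406,24.683) -> (-2.398,22.812) [heading=192, draw]
  RT 204: heading 192 -> 348
  RT 60: heading 348 -> 288
  -- iteration 4/4 --
  FD 20: (-2.398,22.812) -> (3.783,3.791) [heading=288, draw]
  FD 9: (3.783,3.791) -> (6.564,-4.769) [heading=288, draw]
  RT 204: heading 288 -> 84
  RT 60: heading 84 -> 24
]
Final: pos=(6.564,-4.769), heading=24, 8 segment(s) drawn
Waypoints (9 total):
(0, 0)
(20, 0)
(29, 0)
(26.909, 19.89)
(25.969, 28.841)
(6.406, 24.683)
(-2.398, 22.812)
(3.783, 3.791)
(6.564, -4.769)

Answer: (0, 0)
(20, 0)
(29, 0)
(26.909, 19.89)
(25.969, 28.841)
(6.406, 24.683)
(-2.398, 22.812)
(3.783, 3.791)
(6.564, -4.769)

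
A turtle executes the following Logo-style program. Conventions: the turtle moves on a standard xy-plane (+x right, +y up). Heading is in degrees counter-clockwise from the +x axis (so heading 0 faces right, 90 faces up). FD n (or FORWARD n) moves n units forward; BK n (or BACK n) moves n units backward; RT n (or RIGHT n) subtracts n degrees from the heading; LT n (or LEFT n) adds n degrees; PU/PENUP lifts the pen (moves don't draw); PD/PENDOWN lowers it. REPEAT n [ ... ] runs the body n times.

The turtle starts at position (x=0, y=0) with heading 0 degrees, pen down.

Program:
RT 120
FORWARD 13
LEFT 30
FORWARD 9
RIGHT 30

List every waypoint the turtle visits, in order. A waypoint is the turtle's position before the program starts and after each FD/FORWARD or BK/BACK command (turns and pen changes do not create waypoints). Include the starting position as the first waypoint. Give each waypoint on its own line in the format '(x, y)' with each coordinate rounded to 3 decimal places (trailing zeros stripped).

Answer: (0, 0)
(-6.5, -11.258)
(-6.5, -20.258)

Derivation:
Executing turtle program step by step:
Start: pos=(0,0), heading=0, pen down
RT 120: heading 0 -> 240
FD 13: (0,0) -> (-6.5,-11.258) [heading=240, draw]
LT 30: heading 240 -> 270
FD 9: (-6.5,-11.258) -> (-6.5,-20.258) [heading=270, draw]
RT 30: heading 270 -> 240
Final: pos=(-6.5,-20.258), heading=240, 2 segment(s) drawn
Waypoints (3 total):
(0, 0)
(-6.5, -11.258)
(-6.5, -20.258)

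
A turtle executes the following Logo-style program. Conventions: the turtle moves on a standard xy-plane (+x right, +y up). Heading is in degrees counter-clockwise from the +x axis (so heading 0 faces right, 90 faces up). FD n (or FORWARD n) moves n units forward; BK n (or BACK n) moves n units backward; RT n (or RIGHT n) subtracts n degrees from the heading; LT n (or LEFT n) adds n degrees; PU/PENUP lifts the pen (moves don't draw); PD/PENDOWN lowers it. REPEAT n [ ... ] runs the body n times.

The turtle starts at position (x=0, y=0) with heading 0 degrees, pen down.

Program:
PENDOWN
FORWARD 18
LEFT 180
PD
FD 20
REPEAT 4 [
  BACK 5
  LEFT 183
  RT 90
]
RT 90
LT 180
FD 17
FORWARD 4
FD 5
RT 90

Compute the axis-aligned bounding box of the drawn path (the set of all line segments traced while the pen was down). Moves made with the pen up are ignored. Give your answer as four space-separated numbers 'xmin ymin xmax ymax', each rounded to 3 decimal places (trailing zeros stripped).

Answer: -2.234 -25.9 18 4.993

Derivation:
Executing turtle program step by step:
Start: pos=(0,0), heading=0, pen down
PD: pen down
FD 18: (0,0) -> (18,0) [heading=0, draw]
LT 180: heading 0 -> 180
PD: pen down
FD 20: (18,0) -> (-2,0) [heading=180, draw]
REPEAT 4 [
  -- iteration 1/4 --
  BK 5: (-2,0) -> (3,0) [heading=180, draw]
  LT 183: heading 180 -> 3
  RT 90: heading 3 -> 273
  -- iteration 2/4 --
  BK 5: (3,0) -> (2.738,4.993) [heading=273, draw]
  LT 183: heading 273 -> 96
  RT 90: heading 96 -> 6
  -- iteration 3/4 --
  BK 5: (2.738,4.993) -> (-2.234,4.471) [heading=6, draw]
  LT 183: heading 6 -> 189
  RT 90: heading 189 -> 99
  -- iteration 4/4 --
  BK 5: (-2.234,4.471) -> (-1.452,-0.468) [heading=99, draw]
  LT 183: heading 99 -> 282
  RT 90: heading 282 -> 192
]
RT 90: heading 192 -> 102
LT 180: heading 102 -> 282
FD 17: (-1.452,-0.468) -> (2.082,-17.096) [heading=282, draw]
FD 4: (2.082,-17.096) -> (2.914,-21.009) [heading=282, draw]
FD 5: (2.914,-21.009) -> (3.954,-25.9) [heading=282, draw]
RT 90: heading 282 -> 192
Final: pos=(3.954,-25.9), heading=192, 9 segment(s) drawn

Segment endpoints: x in {-2.234, -2, -1.452, 0, 2.082, 2.738, 2.914, 3, 3.954, 18}, y in {-25.9, -21.009, -17.096, -0.468, 0, 0, 0, 4.471, 4.993}
xmin=-2.234, ymin=-25.9, xmax=18, ymax=4.993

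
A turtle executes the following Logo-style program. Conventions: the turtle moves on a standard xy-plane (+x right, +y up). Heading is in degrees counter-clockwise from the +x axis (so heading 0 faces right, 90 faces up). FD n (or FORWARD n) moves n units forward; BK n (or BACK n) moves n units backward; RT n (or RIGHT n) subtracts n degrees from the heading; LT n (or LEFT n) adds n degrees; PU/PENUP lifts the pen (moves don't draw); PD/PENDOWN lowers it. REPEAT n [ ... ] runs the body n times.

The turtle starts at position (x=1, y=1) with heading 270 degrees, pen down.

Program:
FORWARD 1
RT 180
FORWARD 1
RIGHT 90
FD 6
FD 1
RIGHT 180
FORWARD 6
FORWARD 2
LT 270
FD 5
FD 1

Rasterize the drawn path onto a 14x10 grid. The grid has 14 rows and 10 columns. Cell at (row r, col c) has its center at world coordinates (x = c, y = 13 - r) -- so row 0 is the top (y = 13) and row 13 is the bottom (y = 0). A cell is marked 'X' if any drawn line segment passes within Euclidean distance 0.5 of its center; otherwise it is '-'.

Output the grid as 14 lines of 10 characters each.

Segment 0: (1,1) -> (1,0)
Segment 1: (1,0) -> (1,1)
Segment 2: (1,1) -> (7,1)
Segment 3: (7,1) -> (8,1)
Segment 4: (8,1) -> (2,1)
Segment 5: (2,1) -> (0,1)
Segment 6: (0,1) -> (0,6)
Segment 7: (0,6) -> (0,7)

Answer: ----------
----------
----------
----------
----------
----------
X---------
X---------
X---------
X---------
X---------
X---------
XXXXXXXXX-
-X--------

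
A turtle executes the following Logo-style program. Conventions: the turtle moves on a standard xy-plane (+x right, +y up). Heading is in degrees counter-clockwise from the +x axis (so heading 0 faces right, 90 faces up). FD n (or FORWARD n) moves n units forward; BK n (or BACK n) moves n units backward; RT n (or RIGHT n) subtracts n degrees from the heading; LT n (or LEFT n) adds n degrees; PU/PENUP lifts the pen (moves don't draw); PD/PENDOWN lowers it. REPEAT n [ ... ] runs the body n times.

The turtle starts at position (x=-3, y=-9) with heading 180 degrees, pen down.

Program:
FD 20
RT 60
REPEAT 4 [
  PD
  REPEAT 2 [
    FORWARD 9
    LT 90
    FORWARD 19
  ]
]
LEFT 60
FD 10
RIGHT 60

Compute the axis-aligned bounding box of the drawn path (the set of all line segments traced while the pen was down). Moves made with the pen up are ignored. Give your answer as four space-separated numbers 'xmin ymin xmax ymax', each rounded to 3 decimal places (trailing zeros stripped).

Executing turtle program step by step:
Start: pos=(-3,-9), heading=180, pen down
FD 20: (-3,-9) -> (-23,-9) [heading=180, draw]
RT 60: heading 180 -> 120
REPEAT 4 [
  -- iteration 1/4 --
  PD: pen down
  REPEAT 2 [
    -- iteration 1/2 --
    FD 9: (-23,-9) -> (-27.5,-1.206) [heading=120, draw]
    LT 90: heading 120 -> 210
    FD 19: (-27.5,-1.206) -> (-43.954,-10.706) [heading=210, draw]
    -- iteration 2/2 --
    FD 9: (-43.954,-10.706) -> (-51.749,-15.206) [heading=210, draw]
    LT 90: heading 210 -> 300
    FD 19: (-51.749,-15.206) -> (-42.249,-31.66) [heading=300, draw]
  ]
  -- iteration 2/4 --
  PD: pen down
  REPEAT 2 [
    -- iteration 1/2 --
    FD 9: (-42.249,-31.66) -> (-37.749,-39.454) [heading=300, draw]
    LT 90: heading 300 -> 30
    FD 19: (-37.749,-39.454) -> (-21.294,-29.954) [heading=30, draw]
    -- iteration 2/2 --
    FD 9: (-21.294,-29.954) -> (-13.5,-25.454) [heading=30, draw]
    LT 90: heading 30 -> 120
    FD 19: (-13.5,-25.454) -> (-23,-9) [heading=120, draw]
  ]
  -- iteration 3/4 --
  PD: pen down
  REPEAT 2 [
    -- iteration 1/2 --
    FD 9: (-23,-9) -> (-27.5,-1.206) [heading=120, draw]
    LT 90: heading 120 -> 210
    FD 19: (-27.5,-1.206) -> (-43.954,-10.706) [heading=210, draw]
    -- iteration 2/2 --
    FD 9: (-43.954,-10.706) -> (-51.749,-15.206) [heading=210, draw]
    LT 90: heading 210 -> 300
    FD 19: (-51.749,-15.206) -> (-42.249,-31.66) [heading=300, draw]
  ]
  -- iteration 4/4 --
  PD: pen down
  REPEAT 2 [
    -- iteration 1/2 --
    FD 9: (-42.249,-31.66) -> (-37.749,-39.454) [heading=300, draw]
    LT 90: heading 300 -> 30
    FD 19: (-37.749,-39.454) -> (-21.294,-29.954) [heading=30, draw]
    -- iteration 2/2 --
    FD 9: (-21.294,-29.954) -> (-13.5,-25.454) [heading=30, draw]
    LT 90: heading 30 -> 120
    FD 19: (-13.5,-25.454) -> (-23,-9) [heading=120, draw]
  ]
]
LT 60: heading 120 -> 180
FD 10: (-23,-9) -> (-33,-9) [heading=180, draw]
RT 60: heading 180 -> 120
Final: pos=(-33,-9), heading=120, 18 segment(s) drawn

Segment endpoints: x in {-51.749, -51.749, -43.954, -43.954, -42.249, -42.249, -37.749, -37.749, -33, -27.5, -27.5, -23, -23, -23, -21.294, -21.294, -13.5, -13.5, -3}, y in {-39.454, -39.454, -31.66, -31.66, -29.954, -29.954, -25.454, -25.454, -15.206, -15.206, -10.706, -10.706, -9, -9, -9, -9, -9, -1.206, -1.206}
xmin=-51.749, ymin=-39.454, xmax=-3, ymax=-1.206

Answer: -51.749 -39.454 -3 -1.206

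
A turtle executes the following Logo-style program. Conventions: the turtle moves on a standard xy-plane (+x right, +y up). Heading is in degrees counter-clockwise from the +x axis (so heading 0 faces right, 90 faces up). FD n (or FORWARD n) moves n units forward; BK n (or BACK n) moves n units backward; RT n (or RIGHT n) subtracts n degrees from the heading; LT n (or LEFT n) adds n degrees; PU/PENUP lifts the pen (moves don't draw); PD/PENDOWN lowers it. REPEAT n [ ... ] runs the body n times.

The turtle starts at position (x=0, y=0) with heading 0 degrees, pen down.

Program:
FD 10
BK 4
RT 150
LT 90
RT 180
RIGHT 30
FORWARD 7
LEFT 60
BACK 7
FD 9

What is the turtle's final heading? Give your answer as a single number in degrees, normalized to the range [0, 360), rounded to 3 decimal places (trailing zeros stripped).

Executing turtle program step by step:
Start: pos=(0,0), heading=0, pen down
FD 10: (0,0) -> (10,0) [heading=0, draw]
BK 4: (10,0) -> (6,0) [heading=0, draw]
RT 150: heading 0 -> 210
LT 90: heading 210 -> 300
RT 180: heading 300 -> 120
RT 30: heading 120 -> 90
FD 7: (6,0) -> (6,7) [heading=90, draw]
LT 60: heading 90 -> 150
BK 7: (6,7) -> (12.062,3.5) [heading=150, draw]
FD 9: (12.062,3.5) -> (4.268,8) [heading=150, draw]
Final: pos=(4.268,8), heading=150, 5 segment(s) drawn

Answer: 150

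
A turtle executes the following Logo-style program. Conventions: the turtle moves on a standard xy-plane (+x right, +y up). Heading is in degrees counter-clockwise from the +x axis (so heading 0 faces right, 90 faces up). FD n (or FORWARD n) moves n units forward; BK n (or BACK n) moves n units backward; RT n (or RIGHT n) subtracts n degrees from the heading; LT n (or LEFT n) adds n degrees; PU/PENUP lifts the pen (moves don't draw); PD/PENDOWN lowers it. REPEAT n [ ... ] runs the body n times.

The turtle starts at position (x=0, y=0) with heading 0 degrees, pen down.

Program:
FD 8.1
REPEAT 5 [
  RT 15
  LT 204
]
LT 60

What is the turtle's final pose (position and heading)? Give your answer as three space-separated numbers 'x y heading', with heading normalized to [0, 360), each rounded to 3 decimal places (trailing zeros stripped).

Executing turtle program step by step:
Start: pos=(0,0), heading=0, pen down
FD 8.1: (0,0) -> (8.1,0) [heading=0, draw]
REPEAT 5 [
  -- iteration 1/5 --
  RT 15: heading 0 -> 345
  LT 204: heading 345 -> 189
  -- iteration 2/5 --
  RT 15: heading 189 -> 174
  LT 204: heading 174 -> 18
  -- iteration 3/5 --
  RT 15: heading 18 -> 3
  LT 204: heading 3 -> 207
  -- iteration 4/5 --
  RT 15: heading 207 -> 192
  LT 204: heading 192 -> 36
  -- iteration 5/5 --
  RT 15: heading 36 -> 21
  LT 204: heading 21 -> 225
]
LT 60: heading 225 -> 285
Final: pos=(8.1,0), heading=285, 1 segment(s) drawn

Answer: 8.1 0 285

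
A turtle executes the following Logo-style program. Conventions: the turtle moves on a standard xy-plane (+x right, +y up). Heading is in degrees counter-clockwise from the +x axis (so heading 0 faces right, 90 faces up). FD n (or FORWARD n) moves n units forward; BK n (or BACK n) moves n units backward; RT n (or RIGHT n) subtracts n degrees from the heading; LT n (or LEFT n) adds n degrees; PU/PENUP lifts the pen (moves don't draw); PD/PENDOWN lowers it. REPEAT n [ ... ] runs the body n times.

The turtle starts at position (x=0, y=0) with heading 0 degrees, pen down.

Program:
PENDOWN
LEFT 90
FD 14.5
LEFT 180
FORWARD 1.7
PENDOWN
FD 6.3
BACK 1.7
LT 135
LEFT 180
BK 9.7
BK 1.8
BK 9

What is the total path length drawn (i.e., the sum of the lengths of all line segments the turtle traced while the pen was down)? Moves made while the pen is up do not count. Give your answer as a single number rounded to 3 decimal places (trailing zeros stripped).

Answer: 44.7

Derivation:
Executing turtle program step by step:
Start: pos=(0,0), heading=0, pen down
PD: pen down
LT 90: heading 0 -> 90
FD 14.5: (0,0) -> (0,14.5) [heading=90, draw]
LT 180: heading 90 -> 270
FD 1.7: (0,14.5) -> (0,12.8) [heading=270, draw]
PD: pen down
FD 6.3: (0,12.8) -> (0,6.5) [heading=270, draw]
BK 1.7: (0,6.5) -> (0,8.2) [heading=270, draw]
LT 135: heading 270 -> 45
LT 180: heading 45 -> 225
BK 9.7: (0,8.2) -> (6.859,15.059) [heading=225, draw]
BK 1.8: (6.859,15.059) -> (8.132,16.332) [heading=225, draw]
BK 9: (8.132,16.332) -> (14.496,22.696) [heading=225, draw]
Final: pos=(14.496,22.696), heading=225, 7 segment(s) drawn

Segment lengths:
  seg 1: (0,0) -> (0,14.5), length = 14.5
  seg 2: (0,14.5) -> (0,12.8), length = 1.7
  seg 3: (0,12.8) -> (0,6.5), length = 6.3
  seg 4: (0,6.5) -> (0,8.2), length = 1.7
  seg 5: (0,8.2) -> (6.859,15.059), length = 9.7
  seg 6: (6.859,15.059) -> (8.132,16.332), length = 1.8
  seg 7: (8.132,16.332) -> (14.496,22.696), length = 9
Total = 44.7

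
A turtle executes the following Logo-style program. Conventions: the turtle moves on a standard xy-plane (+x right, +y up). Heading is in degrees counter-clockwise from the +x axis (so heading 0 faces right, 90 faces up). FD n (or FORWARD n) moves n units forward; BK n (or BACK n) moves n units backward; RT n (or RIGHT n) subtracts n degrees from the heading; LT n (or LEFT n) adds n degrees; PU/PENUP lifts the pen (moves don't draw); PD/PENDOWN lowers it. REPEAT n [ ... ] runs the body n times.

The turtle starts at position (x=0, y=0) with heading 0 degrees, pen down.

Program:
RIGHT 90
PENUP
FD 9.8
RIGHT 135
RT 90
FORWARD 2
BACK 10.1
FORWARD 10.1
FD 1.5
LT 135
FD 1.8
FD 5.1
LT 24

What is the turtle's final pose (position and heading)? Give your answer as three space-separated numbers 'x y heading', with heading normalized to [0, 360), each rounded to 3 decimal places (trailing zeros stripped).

Answer: -4.425 -7.325 204

Derivation:
Executing turtle program step by step:
Start: pos=(0,0), heading=0, pen down
RT 90: heading 0 -> 270
PU: pen up
FD 9.8: (0,0) -> (0,-9.8) [heading=270, move]
RT 135: heading 270 -> 135
RT 90: heading 135 -> 45
FD 2: (0,-9.8) -> (1.414,-8.386) [heading=45, move]
BK 10.1: (1.414,-8.386) -> (-5.728,-15.528) [heading=45, move]
FD 10.1: (-5.728,-15.528) -> (1.414,-8.386) [heading=45, move]
FD 1.5: (1.414,-8.386) -> (2.475,-7.325) [heading=45, move]
LT 135: heading 45 -> 180
FD 1.8: (2.475,-7.325) -> (0.675,-7.325) [heading=180, move]
FD 5.1: (0.675,-7.325) -> (-4.425,-7.325) [heading=180, move]
LT 24: heading 180 -> 204
Final: pos=(-4.425,-7.325), heading=204, 0 segment(s) drawn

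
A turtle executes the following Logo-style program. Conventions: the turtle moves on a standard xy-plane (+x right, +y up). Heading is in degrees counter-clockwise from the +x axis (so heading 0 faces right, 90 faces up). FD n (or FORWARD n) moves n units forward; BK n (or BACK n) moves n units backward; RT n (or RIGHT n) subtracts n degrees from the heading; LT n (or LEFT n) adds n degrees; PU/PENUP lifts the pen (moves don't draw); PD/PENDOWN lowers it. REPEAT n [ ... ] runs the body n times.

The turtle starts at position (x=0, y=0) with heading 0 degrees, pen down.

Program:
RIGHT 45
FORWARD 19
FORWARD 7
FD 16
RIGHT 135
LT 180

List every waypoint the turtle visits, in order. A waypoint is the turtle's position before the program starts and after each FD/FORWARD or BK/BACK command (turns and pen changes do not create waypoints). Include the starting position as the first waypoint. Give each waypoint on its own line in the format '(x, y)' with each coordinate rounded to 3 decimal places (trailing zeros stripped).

Executing turtle program step by step:
Start: pos=(0,0), heading=0, pen down
RT 45: heading 0 -> 315
FD 19: (0,0) -> (13.435,-13.435) [heading=315, draw]
FD 7: (13.435,-13.435) -> (18.385,-18.385) [heading=315, draw]
FD 16: (18.385,-18.385) -> (29.698,-29.698) [heading=315, draw]
RT 135: heading 315 -> 180
LT 180: heading 180 -> 0
Final: pos=(29.698,-29.698), heading=0, 3 segment(s) drawn
Waypoints (4 total):
(0, 0)
(13.435, -13.435)
(18.385, -18.385)
(29.698, -29.698)

Answer: (0, 0)
(13.435, -13.435)
(18.385, -18.385)
(29.698, -29.698)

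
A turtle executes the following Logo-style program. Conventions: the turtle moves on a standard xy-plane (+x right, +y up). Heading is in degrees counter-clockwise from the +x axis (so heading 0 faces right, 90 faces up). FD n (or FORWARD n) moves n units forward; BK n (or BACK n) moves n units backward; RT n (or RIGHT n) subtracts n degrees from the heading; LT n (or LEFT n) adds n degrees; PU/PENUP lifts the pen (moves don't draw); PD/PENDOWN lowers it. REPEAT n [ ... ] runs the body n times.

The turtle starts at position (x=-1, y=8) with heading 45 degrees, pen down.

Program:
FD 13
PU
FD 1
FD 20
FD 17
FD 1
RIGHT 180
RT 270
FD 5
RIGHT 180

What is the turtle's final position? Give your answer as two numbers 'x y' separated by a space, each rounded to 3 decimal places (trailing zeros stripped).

Answer: 39.305 41.234

Derivation:
Executing turtle program step by step:
Start: pos=(-1,8), heading=45, pen down
FD 13: (-1,8) -> (8.192,17.192) [heading=45, draw]
PU: pen up
FD 1: (8.192,17.192) -> (8.899,17.899) [heading=45, move]
FD 20: (8.899,17.899) -> (23.042,32.042) [heading=45, move]
FD 17: (23.042,32.042) -> (35.062,44.062) [heading=45, move]
FD 1: (35.062,44.062) -> (35.77,44.77) [heading=45, move]
RT 180: heading 45 -> 225
RT 270: heading 225 -> 315
FD 5: (35.77,44.77) -> (39.305,41.234) [heading=315, move]
RT 180: heading 315 -> 135
Final: pos=(39.305,41.234), heading=135, 1 segment(s) drawn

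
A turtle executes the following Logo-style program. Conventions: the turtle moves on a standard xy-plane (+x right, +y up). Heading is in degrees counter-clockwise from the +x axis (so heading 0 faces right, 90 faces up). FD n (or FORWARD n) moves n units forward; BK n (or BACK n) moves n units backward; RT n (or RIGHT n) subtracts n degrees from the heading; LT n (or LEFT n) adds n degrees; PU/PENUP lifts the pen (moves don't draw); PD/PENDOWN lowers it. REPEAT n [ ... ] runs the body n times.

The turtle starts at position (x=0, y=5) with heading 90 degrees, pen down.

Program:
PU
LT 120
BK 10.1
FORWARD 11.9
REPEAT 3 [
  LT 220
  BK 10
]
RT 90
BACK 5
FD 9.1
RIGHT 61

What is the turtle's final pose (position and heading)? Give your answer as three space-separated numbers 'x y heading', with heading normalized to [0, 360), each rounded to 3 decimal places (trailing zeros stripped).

Answer: 2.311 2.651 359

Derivation:
Executing turtle program step by step:
Start: pos=(0,5), heading=90, pen down
PU: pen up
LT 120: heading 90 -> 210
BK 10.1: (0,5) -> (8.747,10.05) [heading=210, move]
FD 11.9: (8.747,10.05) -> (-1.559,4.1) [heading=210, move]
REPEAT 3 [
  -- iteration 1/3 --
  LT 220: heading 210 -> 70
  BK 10: (-1.559,4.1) -> (-4.979,-5.297) [heading=70, move]
  -- iteration 2/3 --
  LT 220: heading 70 -> 290
  BK 10: (-4.979,-5.297) -> (-8.399,4.1) [heading=290, move]
  -- iteration 3/3 --
  LT 220: heading 290 -> 150
  BK 10: (-8.399,4.1) -> (0.261,-0.9) [heading=150, move]
]
RT 90: heading 150 -> 60
BK 5: (0.261,-0.9) -> (-2.239,-5.23) [heading=60, move]
FD 9.1: (-2.239,-5.23) -> (2.311,2.651) [heading=60, move]
RT 61: heading 60 -> 359
Final: pos=(2.311,2.651), heading=359, 0 segment(s) drawn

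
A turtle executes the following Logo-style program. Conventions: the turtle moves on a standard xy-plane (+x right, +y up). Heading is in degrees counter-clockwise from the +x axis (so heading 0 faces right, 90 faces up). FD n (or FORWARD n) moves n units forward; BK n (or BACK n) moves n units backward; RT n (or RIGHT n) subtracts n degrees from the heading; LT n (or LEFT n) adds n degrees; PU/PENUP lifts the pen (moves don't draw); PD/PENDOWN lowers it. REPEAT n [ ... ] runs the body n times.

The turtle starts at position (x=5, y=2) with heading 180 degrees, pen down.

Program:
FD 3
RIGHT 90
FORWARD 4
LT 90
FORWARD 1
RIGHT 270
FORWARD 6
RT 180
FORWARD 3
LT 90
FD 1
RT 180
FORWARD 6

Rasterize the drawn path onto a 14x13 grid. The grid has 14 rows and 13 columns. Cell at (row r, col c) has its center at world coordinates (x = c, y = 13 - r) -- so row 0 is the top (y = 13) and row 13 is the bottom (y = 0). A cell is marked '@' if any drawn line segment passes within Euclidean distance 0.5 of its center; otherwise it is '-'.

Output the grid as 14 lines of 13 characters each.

Segment 0: (5,2) -> (2,2)
Segment 1: (2,2) -> (2,6)
Segment 2: (2,6) -> (1,6)
Segment 3: (1,6) -> (1,0)
Segment 4: (1,0) -> (1,3)
Segment 5: (1,3) -> (0,3)
Segment 6: (0,3) -> (6,3)

Answer: -------------
-------------
-------------
-------------
-------------
-------------
-------------
-@@----------
-@@----------
-@@----------
@@@@@@@------
-@@@@@-------
-@-----------
-@-----------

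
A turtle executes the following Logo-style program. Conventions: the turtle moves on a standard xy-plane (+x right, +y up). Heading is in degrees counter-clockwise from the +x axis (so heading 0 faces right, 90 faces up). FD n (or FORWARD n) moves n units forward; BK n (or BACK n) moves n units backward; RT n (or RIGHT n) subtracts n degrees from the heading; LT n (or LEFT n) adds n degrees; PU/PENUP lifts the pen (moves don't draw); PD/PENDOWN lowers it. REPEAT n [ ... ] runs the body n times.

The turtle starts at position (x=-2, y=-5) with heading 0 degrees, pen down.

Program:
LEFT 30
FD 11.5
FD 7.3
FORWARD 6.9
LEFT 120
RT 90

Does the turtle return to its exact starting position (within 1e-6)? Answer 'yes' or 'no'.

Executing turtle program step by step:
Start: pos=(-2,-5), heading=0, pen down
LT 30: heading 0 -> 30
FD 11.5: (-2,-5) -> (7.959,0.75) [heading=30, draw]
FD 7.3: (7.959,0.75) -> (14.281,4.4) [heading=30, draw]
FD 6.9: (14.281,4.4) -> (20.257,7.85) [heading=30, draw]
LT 120: heading 30 -> 150
RT 90: heading 150 -> 60
Final: pos=(20.257,7.85), heading=60, 3 segment(s) drawn

Start position: (-2, -5)
Final position: (20.257, 7.85)
Distance = 25.7; >= 1e-6 -> NOT closed

Answer: no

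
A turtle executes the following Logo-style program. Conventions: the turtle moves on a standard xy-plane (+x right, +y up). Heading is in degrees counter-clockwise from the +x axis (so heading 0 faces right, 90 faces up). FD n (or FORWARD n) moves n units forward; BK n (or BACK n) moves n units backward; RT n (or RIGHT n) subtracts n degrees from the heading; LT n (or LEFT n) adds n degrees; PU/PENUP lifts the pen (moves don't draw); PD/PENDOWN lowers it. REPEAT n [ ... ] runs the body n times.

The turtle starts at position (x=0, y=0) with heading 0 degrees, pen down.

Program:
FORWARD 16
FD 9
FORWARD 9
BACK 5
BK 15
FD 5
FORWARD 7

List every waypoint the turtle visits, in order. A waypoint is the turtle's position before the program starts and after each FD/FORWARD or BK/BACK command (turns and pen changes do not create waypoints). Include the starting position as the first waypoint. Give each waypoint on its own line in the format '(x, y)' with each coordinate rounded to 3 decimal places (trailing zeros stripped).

Answer: (0, 0)
(16, 0)
(25, 0)
(34, 0)
(29, 0)
(14, 0)
(19, 0)
(26, 0)

Derivation:
Executing turtle program step by step:
Start: pos=(0,0), heading=0, pen down
FD 16: (0,0) -> (16,0) [heading=0, draw]
FD 9: (16,0) -> (25,0) [heading=0, draw]
FD 9: (25,0) -> (34,0) [heading=0, draw]
BK 5: (34,0) -> (29,0) [heading=0, draw]
BK 15: (29,0) -> (14,0) [heading=0, draw]
FD 5: (14,0) -> (19,0) [heading=0, draw]
FD 7: (19,0) -> (26,0) [heading=0, draw]
Final: pos=(26,0), heading=0, 7 segment(s) drawn
Waypoints (8 total):
(0, 0)
(16, 0)
(25, 0)
(34, 0)
(29, 0)
(14, 0)
(19, 0)
(26, 0)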